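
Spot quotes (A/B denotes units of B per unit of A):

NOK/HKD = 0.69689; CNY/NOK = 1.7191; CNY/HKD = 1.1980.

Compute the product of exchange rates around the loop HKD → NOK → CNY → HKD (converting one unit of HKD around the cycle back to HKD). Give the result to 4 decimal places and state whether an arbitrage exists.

Around HKD → NOK → CNY → HKD: 1 ÷ 0.69689 ÷ 1.7191 × 1.1980 = 0.999980
Product ≈ 1 (deviation 0.002%, within rounding noise).

1.0000 (no arbitrage)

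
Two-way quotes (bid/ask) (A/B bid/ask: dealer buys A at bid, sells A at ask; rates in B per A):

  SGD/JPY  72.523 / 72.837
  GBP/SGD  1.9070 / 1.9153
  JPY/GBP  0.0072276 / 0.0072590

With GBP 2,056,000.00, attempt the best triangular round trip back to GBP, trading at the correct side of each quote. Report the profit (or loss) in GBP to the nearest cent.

Net result: GBP -849.30 (no profitable arbitrage after spreads)

Best loop GBP → SGD → JPY → GBP:
GBP 2,056,000.00 × 1.9070 (sell GBP at bid) = SGD 3,920,792.00
SGD 3,920,792.00 × 72.523 (sell SGD at bid) = JPY 284,347,598
JPY 284,347,598 × 0.0072276 (sell JPY at bid) = GBP 2,055,150.70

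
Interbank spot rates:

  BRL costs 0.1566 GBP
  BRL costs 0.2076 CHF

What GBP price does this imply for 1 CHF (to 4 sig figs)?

CHF/GBP = 0.7543

1 CHF ÷ 0.2076 = 4.81696 BRL
4.81696 BRL × 0.1566 = 0.754335 GBP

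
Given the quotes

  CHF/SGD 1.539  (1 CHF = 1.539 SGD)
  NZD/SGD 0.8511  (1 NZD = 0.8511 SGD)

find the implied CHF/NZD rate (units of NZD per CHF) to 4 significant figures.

CHF/NZD = 1.808

1 CHF × 1.539 = 1.539 SGD
1.539 SGD ÷ 0.8511 = 1.80825 NZD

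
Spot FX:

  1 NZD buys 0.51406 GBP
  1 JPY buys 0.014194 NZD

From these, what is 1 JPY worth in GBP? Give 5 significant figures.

1 JPY × 0.014194 = 0.014194 NZD
0.014194 NZD × 0.51406 = 0.00729657 GBP

JPY/GBP = 0.0072966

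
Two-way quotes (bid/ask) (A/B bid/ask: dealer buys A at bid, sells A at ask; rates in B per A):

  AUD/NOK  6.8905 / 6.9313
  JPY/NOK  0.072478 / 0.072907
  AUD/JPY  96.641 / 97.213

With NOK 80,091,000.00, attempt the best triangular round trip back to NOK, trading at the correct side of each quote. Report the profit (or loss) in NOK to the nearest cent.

Best loop NOK → AUD → JPY → NOK:
NOK 80,091,000.00 ÷ 6.9313 (buy AUD at ask) = AUD 11,554,975.26
AUD 11,554,975.26 × 96.641 (sell AUD at bid) = JPY 1,116,684,364
JPY 1,116,684,364 × 0.072478 (sell JPY at bid) = NOK 80,935,049.32

Net profit: NOK 844,049.32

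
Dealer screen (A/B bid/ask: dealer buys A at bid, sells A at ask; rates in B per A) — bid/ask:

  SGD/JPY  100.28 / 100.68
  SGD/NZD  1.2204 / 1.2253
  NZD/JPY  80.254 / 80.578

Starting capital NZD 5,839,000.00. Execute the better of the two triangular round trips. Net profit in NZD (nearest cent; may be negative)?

Net profit: NZD 91,535.14

Best loop NZD → SGD → JPY → NZD:
NZD 5,839,000.00 ÷ 1.2253 (buy SGD at ask) = SGD 4,765,363.58
SGD 4,765,363.58 × 100.28 (sell SGD at bid) = JPY 477,870,660
JPY 477,870,660 ÷ 80.578 (buy NZD at ask) = NZD 5,930,535.14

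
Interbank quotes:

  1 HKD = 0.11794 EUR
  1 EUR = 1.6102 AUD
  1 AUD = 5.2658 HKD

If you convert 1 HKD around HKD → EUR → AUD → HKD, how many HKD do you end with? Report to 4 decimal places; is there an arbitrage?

1.0000 (no arbitrage)

Around HKD → EUR → AUD → HKD: 1 × 0.11794 × 1.6102 × 5.2658 = 1.000012
Product ≈ 1 (deviation 0.001%, within rounding noise).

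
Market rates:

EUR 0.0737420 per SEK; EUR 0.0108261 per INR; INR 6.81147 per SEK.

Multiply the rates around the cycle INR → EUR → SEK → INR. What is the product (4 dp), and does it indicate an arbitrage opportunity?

Around INR → EUR → SEK → INR: 1 × 0.0108261 ÷ 0.0737420 × 6.81147 = 0.999995
Product ≈ 1 (deviation 0.000%, within rounding noise).

1.0000 (no arbitrage)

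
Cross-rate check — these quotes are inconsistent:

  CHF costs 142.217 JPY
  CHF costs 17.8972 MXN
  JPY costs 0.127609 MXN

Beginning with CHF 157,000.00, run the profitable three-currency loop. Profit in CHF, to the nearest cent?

Profitable loop is CHF → JPY → MXN → CHF:
CHF 157,000.00 × 142.217 = JPY 22,328,069
JPY 22,328,069 × 0.127609 = MXN 2,849,262.56
MXN 2,849,262.56 ÷ 17.8972 = CHF 159,201.58
Profit = CHF 159,201.58 − CHF 157,000.00

Profit: CHF 2,201.58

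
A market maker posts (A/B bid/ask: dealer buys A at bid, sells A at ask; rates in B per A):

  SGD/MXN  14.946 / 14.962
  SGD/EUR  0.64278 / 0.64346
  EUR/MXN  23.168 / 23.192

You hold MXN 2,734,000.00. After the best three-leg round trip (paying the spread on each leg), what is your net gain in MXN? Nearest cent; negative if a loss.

Net profit: MXN 4,190.95

Best loop MXN → EUR → SGD → MXN:
MXN 2,734,000.00 ÷ 23.192 (buy EUR at ask) = EUR 117,885.48
EUR 117,885.48 ÷ 0.64346 (buy SGD at ask) = SGD 183,205.60
SGD 183,205.60 × 14.946 (sell SGD at bid) = MXN 2,738,190.95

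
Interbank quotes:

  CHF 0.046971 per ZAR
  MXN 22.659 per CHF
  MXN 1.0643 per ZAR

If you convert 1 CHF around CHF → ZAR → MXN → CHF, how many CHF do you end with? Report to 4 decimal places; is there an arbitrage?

Around CHF → ZAR → MXN → CHF: 1 ÷ 0.046971 × 1.0643 ÷ 22.659 = 0.999985
Product ≈ 1 (deviation 0.001%, within rounding noise).

1.0000 (no arbitrage)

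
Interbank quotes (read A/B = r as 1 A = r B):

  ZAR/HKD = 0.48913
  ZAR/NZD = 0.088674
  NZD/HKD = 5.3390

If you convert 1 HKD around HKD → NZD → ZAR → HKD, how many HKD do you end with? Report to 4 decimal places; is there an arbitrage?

1.0332 (arbitrage exists)

Around HKD → NZD → ZAR → HKD: 1 ÷ 5.3390 ÷ 0.088674 × 0.48913 = 1.033161
Product > 1; profitable direction is HKD → NZD → ZAR → HKD.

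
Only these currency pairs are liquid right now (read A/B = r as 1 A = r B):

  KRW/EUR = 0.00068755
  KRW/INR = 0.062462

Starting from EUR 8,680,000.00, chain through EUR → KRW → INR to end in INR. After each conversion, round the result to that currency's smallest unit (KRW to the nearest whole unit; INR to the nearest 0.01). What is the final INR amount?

INR 788,553,792.43

EUR 8,680,000.00 ÷ 0.00068755 = KRW 12,624,536,397
KRW 12,624,536,397 × 0.062462 = INR 788,553,792.43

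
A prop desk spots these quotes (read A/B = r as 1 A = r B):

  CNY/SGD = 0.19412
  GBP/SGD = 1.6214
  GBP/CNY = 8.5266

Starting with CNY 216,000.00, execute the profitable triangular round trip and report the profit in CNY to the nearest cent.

Profit: CNY 4,500.59

Profitable loop is CNY → SGD → GBP → CNY:
CNY 216,000.00 × 0.19412 = SGD 41,929.92
SGD 41,929.92 ÷ 1.6214 = GBP 25,860.32
GBP 25,860.32 × 8.5266 = CNY 220,500.59
Profit = CNY 220,500.59 − CNY 216,000.00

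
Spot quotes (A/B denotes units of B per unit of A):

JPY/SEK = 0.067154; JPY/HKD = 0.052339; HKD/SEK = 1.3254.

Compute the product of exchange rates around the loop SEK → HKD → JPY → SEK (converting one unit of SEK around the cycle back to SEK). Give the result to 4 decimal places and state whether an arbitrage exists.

0.9681 (arbitrage exists)

Around SEK → HKD → JPY → SEK: 1 ÷ 1.3254 ÷ 0.052339 × 0.067154 = 0.968054
Product < 1; profitable direction is SEK → JPY → HKD → SEK.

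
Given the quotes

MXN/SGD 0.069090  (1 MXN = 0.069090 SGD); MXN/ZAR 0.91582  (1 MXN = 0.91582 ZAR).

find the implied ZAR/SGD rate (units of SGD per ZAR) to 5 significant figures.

1 ZAR ÷ 0.91582 = 1.09192 MXN
1.09192 MXN × 0.069090 = 0.0754406 SGD

ZAR/SGD = 0.075441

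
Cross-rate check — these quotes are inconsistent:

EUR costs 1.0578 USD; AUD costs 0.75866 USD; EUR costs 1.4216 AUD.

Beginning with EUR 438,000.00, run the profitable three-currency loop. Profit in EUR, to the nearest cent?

Profitable loop is EUR → AUD → USD → EUR:
EUR 438,000.00 × 1.4216 = AUD 622,660.80
AUD 622,660.80 × 0.75866 = USD 472,387.84
USD 472,387.84 ÷ 1.0578 = EUR 446,575.76
Profit = EUR 446,575.76 − EUR 438,000.00

Profit: EUR 8,575.76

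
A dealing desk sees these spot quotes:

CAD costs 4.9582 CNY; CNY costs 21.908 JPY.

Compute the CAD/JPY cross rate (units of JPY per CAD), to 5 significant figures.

CAD/JPY = 108.62

1 CAD × 4.9582 = 4.9582 CNY
4.9582 CNY × 21.908 = 108.624 JPY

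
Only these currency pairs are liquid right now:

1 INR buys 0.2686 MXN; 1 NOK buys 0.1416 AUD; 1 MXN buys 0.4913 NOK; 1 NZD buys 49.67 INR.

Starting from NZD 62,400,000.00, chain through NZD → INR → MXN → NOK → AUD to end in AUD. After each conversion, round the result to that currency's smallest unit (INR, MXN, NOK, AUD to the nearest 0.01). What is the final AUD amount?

AUD 57,915,495.39

NZD 62,400,000.00 × 49.67 = INR 3,099,408,000.00
INR 3,099,408,000.00 × 0.2686 = MXN 832,500,988.80
MXN 832,500,988.80 × 0.4913 = NOK 409,007,735.80
NOK 409,007,735.80 × 0.1416 = AUD 57,915,495.39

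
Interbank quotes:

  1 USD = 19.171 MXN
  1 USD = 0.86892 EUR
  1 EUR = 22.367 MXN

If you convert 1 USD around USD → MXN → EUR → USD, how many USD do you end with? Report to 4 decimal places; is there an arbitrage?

Around USD → MXN → EUR → USD: 1 × 19.171 ÷ 22.367 ÷ 0.86892 = 0.986409
Product < 1; profitable direction is USD → EUR → MXN → USD.

0.9864 (arbitrage exists)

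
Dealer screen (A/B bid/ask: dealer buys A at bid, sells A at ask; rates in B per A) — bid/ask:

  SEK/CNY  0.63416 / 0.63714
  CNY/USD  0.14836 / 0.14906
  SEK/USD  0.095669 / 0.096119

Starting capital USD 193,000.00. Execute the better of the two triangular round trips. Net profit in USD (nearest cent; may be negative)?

Net profit: USD 1,416.25

Best loop USD → CNY → SEK → USD:
USD 193,000.00 ÷ 0.14906 (buy CNY at ask) = CNY 1,294,780.63
CNY 1,294,780.63 ÷ 0.63714 (buy SEK at ask) = SEK 2,032,176.01
SEK 2,032,176.01 × 0.095669 (sell SEK at bid) = USD 194,416.25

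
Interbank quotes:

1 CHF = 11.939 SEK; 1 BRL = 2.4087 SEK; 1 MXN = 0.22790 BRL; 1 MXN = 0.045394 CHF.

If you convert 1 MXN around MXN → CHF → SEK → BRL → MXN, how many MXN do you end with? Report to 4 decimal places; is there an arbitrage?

0.9873 (arbitrage exists)

Around MXN → CHF → SEK → BRL → MXN: 1 × 0.045394 × 11.939 ÷ 2.4087 ÷ 0.22790 = 0.987278
Product < 1; profitable direction is MXN → BRL → SEK → CHF → MXN.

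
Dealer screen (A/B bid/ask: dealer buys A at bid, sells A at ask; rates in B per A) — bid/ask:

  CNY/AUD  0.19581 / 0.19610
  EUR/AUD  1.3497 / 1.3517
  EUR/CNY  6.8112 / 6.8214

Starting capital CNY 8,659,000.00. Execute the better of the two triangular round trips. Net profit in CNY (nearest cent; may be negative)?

Best loop CNY → EUR → AUD → CNY:
CNY 8,659,000.00 ÷ 6.8214 (buy EUR at ask) = EUR 1,269,387.52
EUR 1,269,387.52 × 1.3497 (sell EUR at bid) = AUD 1,713,292.33
AUD 1,713,292.33 ÷ 0.19610 (buy CNY at ask) = CNY 8,736,829.83

Net profit: CNY 77,829.83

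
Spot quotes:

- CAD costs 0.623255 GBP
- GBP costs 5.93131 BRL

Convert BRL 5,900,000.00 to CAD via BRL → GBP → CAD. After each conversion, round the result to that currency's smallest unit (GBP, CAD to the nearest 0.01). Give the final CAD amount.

BRL 5,900,000.00 ÷ 5.93131 = GBP 994,721.23
GBP 994,721.23 ÷ 0.623255 = CAD 1,596,010.03

CAD 1,596,010.03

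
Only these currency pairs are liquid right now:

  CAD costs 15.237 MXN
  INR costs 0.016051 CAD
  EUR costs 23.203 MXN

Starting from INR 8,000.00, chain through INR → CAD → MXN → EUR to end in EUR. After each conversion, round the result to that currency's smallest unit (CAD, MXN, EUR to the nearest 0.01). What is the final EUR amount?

INR 8,000.00 × 0.016051 = CAD 128.41
CAD 128.41 × 15.237 = MXN 1,956.58
MXN 1,956.58 ÷ 23.203 = EUR 84.32

EUR 84.32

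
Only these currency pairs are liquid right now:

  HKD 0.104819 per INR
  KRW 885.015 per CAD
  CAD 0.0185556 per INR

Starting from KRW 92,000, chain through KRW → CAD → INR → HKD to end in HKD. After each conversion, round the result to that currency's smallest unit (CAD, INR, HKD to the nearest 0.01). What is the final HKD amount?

KRW 92,000 ÷ 885.015 = CAD 103.95
CAD 103.95 ÷ 0.0185556 = INR 5,602.08
INR 5,602.08 × 0.104819 = HKD 587.20

HKD 587.20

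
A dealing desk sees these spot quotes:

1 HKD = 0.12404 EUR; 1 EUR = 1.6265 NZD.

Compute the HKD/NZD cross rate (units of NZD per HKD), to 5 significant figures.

1 HKD × 0.12404 = 0.12404 EUR
0.12404 EUR × 1.6265 = 0.201751 NZD

HKD/NZD = 0.20175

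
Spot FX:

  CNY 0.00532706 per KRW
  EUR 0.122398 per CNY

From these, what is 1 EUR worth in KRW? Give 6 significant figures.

1 EUR ÷ 0.122398 = 8.17007 CNY
8.17007 CNY ÷ 0.00532706 = 1533.69 KRW

EUR/KRW = 1533.69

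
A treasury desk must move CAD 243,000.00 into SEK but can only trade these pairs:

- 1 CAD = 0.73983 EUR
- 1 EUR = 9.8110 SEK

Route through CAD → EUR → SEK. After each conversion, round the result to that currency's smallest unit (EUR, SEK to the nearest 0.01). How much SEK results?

SEK 1,763,808.73

CAD 243,000.00 × 0.73983 = EUR 179,778.69
EUR 179,778.69 × 9.8110 = SEK 1,763,808.73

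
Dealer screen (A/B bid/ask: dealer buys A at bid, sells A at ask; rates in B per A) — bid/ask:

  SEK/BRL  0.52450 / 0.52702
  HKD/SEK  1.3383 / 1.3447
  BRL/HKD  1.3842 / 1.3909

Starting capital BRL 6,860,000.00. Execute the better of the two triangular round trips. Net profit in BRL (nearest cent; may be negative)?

Net profit: BRL 99,462.63

Best loop BRL → SEK → HKD → BRL:
BRL 6,860,000.00 ÷ 0.52702 (buy SEK at ask) = SEK 13,016,583.81
SEK 13,016,583.81 ÷ 1.3447 (buy HKD at ask) = HKD 9,679,916.57
HKD 9,679,916.57 ÷ 1.3909 (buy BRL at ask) = BRL 6,959,462.63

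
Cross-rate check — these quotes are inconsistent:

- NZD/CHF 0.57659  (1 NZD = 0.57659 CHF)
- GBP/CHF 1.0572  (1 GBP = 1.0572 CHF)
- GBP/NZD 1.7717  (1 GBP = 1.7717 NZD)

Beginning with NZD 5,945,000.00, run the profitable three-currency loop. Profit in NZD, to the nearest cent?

Profitable loop is NZD → GBP → CHF → NZD:
NZD 5,945,000.00 ÷ 1.7717 = GBP 3,355,534.23
GBP 3,355,534.23 × 1.0572 = CHF 3,547,470.79
CHF 3,547,470.79 ÷ 0.57659 = NZD 6,152,501.41
Profit = NZD 6,152,501.41 − NZD 5,945,000.00

Profit: NZD 207,501.41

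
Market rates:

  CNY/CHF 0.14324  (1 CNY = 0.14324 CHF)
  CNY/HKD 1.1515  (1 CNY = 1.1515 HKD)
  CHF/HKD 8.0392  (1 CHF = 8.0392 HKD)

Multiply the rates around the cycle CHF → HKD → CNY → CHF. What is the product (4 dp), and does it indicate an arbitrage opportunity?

Around CHF → HKD → CNY → CHF: 1 × 8.0392 ÷ 1.1515 × 0.14324 = 1.000030
Product ≈ 1 (deviation 0.003%, within rounding noise).

1.0000 (no arbitrage)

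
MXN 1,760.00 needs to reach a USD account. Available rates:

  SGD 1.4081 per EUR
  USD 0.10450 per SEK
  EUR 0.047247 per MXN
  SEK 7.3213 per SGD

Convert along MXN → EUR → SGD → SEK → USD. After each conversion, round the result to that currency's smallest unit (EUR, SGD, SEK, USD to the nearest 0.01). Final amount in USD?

USD 89.58

MXN 1,760.00 × 0.047247 = EUR 83.15
EUR 83.15 × 1.4081 = SGD 117.08
SGD 117.08 × 7.3213 = SEK 857.18
SEK 857.18 × 0.10450 = USD 89.58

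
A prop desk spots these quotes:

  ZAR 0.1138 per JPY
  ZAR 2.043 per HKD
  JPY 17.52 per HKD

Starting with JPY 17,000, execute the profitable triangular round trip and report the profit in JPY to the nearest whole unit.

Profit: JPY 420

Profitable loop is JPY → HKD → ZAR → JPY:
JPY 17,000 ÷ 17.52 = HKD 970.32
HKD 970.32 × 2.043 = ZAR 1,982.36
ZAR 1,982.36 ÷ 0.1138 = JPY 17,420
Profit = JPY 17,420 − JPY 17,000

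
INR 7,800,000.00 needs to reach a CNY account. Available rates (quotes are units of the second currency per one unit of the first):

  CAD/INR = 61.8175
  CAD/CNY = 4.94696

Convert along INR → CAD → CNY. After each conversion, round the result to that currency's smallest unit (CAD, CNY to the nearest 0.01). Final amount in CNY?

CNY 624,196.83

INR 7,800,000.00 ÷ 61.8175 = CAD 126,177.86
CAD 126,177.86 × 4.94696 = CNY 624,196.83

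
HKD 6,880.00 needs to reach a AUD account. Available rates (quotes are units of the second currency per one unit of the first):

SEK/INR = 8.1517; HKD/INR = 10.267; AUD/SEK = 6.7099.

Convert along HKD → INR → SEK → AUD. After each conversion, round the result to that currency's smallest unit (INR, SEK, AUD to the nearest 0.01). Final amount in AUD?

AUD 1,291.42

HKD 6,880.00 × 10.267 = INR 70,636.96
INR 70,636.96 ÷ 8.1517 = SEK 8,665.30
SEK 8,665.30 ÷ 6.7099 = AUD 1,291.42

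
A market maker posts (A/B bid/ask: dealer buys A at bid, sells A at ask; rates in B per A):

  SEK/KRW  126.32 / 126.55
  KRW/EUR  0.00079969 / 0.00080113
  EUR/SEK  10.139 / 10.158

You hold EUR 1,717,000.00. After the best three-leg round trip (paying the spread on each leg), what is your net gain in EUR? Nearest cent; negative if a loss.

Best loop EUR → SEK → KRW → EUR:
EUR 1,717,000.00 × 10.139 (sell EUR at bid) = SEK 17,408,663.00
SEK 17,408,663.00 × 126.32 (sell SEK at bid) = KRW 2,199,062,310
KRW 2,199,062,310 × 0.00079969 (sell KRW at bid) = EUR 1,758,568.14

Net profit: EUR 41,568.14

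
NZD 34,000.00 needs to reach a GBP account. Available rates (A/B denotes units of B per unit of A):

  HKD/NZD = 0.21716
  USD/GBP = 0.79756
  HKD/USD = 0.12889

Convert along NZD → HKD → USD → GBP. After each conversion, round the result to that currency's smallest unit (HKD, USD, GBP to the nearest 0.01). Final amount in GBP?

NZD 34,000.00 ÷ 0.21716 = HKD 156,566.59
HKD 156,566.59 × 0.12889 = USD 20,179.87
USD 20,179.87 × 0.79756 = GBP 16,094.66

GBP 16,094.66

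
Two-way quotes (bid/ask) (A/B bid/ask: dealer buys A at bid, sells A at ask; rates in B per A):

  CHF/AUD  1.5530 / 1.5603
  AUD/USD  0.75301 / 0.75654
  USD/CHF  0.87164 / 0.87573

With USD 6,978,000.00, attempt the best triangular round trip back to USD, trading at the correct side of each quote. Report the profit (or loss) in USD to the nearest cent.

Best loop USD → CHF → AUD → USD:
USD 6,978,000.00 × 0.87164 (sell USD at bid) = CHF 6,082,303.92
CHF 6,082,303.92 × 1.5530 (sell CHF at bid) = AUD 9,445,817.99
AUD 9,445,817.99 × 0.75301 (sell AUD at bid) = USD 7,112,795.40

Net profit: USD 134,795.40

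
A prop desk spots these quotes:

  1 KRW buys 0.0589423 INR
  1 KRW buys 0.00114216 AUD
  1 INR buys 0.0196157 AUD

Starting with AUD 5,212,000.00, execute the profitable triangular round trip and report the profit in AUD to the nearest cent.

Profitable loop is AUD → KRW → INR → AUD:
AUD 5,212,000.00 ÷ 0.00114216 = KRW 4,563,283,603
KRW 4,563,283,603 × 0.0589423 = INR 268,970,431.11
INR 268,970,431.11 × 0.0196157 = AUD 5,276,043.29
Profit = AUD 5,276,043.29 − AUD 5,212,000.00

Profit: AUD 64,043.29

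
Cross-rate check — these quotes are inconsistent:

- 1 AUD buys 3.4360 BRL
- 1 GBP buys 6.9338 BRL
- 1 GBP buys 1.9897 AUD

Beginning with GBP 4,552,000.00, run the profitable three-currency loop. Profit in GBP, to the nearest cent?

Profit: GBP 64,712.27

Profitable loop is GBP → BRL → AUD → GBP:
GBP 4,552,000.00 × 6.9338 = BRL 31,562,657.60
BRL 31,562,657.60 ÷ 3.4360 = AUD 9,185,872.41
AUD 9,185,872.41 ÷ 1.9897 = GBP 4,616,712.27
Profit = GBP 4,616,712.27 − GBP 4,552,000.00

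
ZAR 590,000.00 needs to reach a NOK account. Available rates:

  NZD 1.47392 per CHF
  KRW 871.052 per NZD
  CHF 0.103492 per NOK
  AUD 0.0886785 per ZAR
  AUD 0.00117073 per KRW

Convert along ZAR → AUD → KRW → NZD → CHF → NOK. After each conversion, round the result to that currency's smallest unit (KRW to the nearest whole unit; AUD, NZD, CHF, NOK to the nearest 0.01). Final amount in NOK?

ZAR 590,000.00 × 0.0886785 = AUD 52,320.31
AUD 52,320.31 ÷ 0.00117073 = KRW 44,690,330
KRW 44,690,330 ÷ 871.052 = NZD 51,306.16
NZD 51,306.16 ÷ 1.47392 = CHF 34,809.32
CHF 34,809.32 ÷ 0.103492 = NOK 336,347.93

NOK 336,347.93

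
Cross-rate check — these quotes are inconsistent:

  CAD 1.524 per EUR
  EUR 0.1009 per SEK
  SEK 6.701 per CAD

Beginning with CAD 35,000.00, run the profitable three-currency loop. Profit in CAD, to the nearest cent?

Profitable loop is CAD → SEK → EUR → CAD:
CAD 35,000.00 × 6.701 = SEK 234,535.00
SEK 234,535.00 × 0.1009 = EUR 23,664.58
EUR 23,664.58 × 1.524 = CAD 36,064.82
Profit = CAD 36,064.82 − CAD 35,000.00

Profit: CAD 1,064.82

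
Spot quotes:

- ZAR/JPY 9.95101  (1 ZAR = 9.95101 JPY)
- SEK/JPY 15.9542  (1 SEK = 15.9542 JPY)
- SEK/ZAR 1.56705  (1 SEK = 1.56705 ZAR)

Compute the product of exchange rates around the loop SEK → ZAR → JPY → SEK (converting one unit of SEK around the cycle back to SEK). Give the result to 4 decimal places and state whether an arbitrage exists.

0.9774 (arbitrage exists)

Around SEK → ZAR → JPY → SEK: 1 × 1.56705 × 9.95101 ÷ 15.9542 = 0.977406
Product < 1; profitable direction is SEK → JPY → ZAR → SEK.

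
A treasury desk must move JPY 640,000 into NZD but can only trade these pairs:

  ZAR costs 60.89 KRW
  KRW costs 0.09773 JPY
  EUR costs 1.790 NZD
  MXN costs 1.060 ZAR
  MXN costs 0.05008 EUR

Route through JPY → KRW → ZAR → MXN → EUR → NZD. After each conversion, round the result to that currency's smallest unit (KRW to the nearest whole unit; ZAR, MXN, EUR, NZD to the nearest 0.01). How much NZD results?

JPY 640,000 ÷ 0.09773 = KRW 6,548,654
KRW 6,548,654 ÷ 60.89 = ZAR 107,548.92
ZAR 107,548.92 ÷ 1.060 = MXN 101,461.25
MXN 101,461.25 × 0.05008 = EUR 5,081.18
EUR 5,081.18 × 1.790 = NZD 9,095.31

NZD 9,095.31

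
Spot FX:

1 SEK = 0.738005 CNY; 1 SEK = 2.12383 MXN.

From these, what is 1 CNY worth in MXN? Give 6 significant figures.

1 CNY ÷ 0.738005 = 1.355 SEK
1.355 SEK × 2.12383 = 2.8778 MXN

CNY/MXN = 2.87780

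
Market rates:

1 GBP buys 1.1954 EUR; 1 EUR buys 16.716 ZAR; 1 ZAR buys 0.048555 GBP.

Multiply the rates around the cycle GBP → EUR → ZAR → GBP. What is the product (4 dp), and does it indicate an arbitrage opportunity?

Around GBP → EUR → ZAR → GBP: 1 × 1.1954 × 16.716 × 0.048555 = 0.970241
Product < 1; profitable direction is GBP → ZAR → EUR → GBP.

0.9702 (arbitrage exists)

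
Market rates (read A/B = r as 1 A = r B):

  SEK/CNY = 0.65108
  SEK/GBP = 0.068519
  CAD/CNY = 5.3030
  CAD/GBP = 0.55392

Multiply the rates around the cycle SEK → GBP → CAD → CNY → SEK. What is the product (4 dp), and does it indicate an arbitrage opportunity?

1.0075 (arbitrage exists)

Around SEK → GBP → CAD → CNY → SEK: 1 × 0.068519 ÷ 0.55392 × 5.3030 ÷ 0.65108 = 1.007514
Product > 1; profitable direction is SEK → GBP → CAD → CNY → SEK.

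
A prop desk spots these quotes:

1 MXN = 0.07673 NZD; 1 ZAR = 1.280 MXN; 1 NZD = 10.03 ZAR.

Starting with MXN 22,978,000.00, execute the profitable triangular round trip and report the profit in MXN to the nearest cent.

Profit: MXN 347,777.26

Profitable loop is MXN → ZAR → NZD → MXN:
MXN 22,978,000.00 ÷ 1.280 = ZAR 17,951,562.50
ZAR 17,951,562.50 ÷ 10.03 = NZD 1,789,786.89
NZD 1,789,786.89 ÷ 0.07673 = MXN 23,325,777.26
Profit = MXN 23,325,777.26 − MXN 22,978,000.00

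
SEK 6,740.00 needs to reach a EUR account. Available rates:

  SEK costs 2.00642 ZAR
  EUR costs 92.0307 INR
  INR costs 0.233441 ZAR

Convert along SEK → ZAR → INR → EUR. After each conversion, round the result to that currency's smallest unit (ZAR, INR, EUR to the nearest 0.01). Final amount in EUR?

SEK 6,740.00 × 2.00642 = ZAR 13,523.27
ZAR 13,523.27 ÷ 0.233441 = INR 57,930.14
INR 57,930.14 ÷ 92.0307 = EUR 629.47

EUR 629.47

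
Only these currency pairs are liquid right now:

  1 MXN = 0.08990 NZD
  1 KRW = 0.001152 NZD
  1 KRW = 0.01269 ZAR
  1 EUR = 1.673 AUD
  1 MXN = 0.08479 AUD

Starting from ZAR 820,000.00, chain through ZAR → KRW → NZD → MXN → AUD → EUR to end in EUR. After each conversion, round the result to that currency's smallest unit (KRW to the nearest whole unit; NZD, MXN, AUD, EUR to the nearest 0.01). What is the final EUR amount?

EUR 41,965.63

ZAR 820,000.00 ÷ 0.01269 = KRW 64,617,809
KRW 64,617,809 × 0.001152 = NZD 74,439.72
NZD 74,439.72 ÷ 0.08990 = MXN 828,028.03
MXN 828,028.03 × 0.08479 = AUD 70,208.50
AUD 70,208.50 ÷ 1.673 = EUR 41,965.63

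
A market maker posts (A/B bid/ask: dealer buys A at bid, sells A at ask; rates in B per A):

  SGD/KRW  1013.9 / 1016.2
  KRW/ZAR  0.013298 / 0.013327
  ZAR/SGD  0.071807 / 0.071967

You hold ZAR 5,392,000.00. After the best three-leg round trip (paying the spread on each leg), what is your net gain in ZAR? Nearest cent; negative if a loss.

Best loop ZAR → KRW → SGD → ZAR:
ZAR 5,392,000.00 ÷ 0.013327 (buy KRW at ask) = KRW 404,592,181
KRW 404,592,181 ÷ 1016.2 (buy SGD at ask) = SGD 398,142.28
SGD 398,142.28 ÷ 0.071967 (buy ZAR at ask) = ZAR 5,532,289.47

Net profit: ZAR 140,289.47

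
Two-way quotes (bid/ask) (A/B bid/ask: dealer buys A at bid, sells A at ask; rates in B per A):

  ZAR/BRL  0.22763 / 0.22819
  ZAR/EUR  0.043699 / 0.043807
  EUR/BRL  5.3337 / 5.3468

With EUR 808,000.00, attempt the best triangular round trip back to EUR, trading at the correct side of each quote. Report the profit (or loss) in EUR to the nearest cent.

Net profit: EUR 17,305.68

Best loop EUR → BRL → ZAR → EUR:
EUR 808,000.00 × 5.3337 (sell EUR at bid) = BRL 4,309,629.60
BRL 4,309,629.60 ÷ 0.22819 (buy ZAR at ask) = ZAR 18,886,145.76
ZAR 18,886,145.76 × 0.043699 (sell ZAR at bid) = EUR 825,305.68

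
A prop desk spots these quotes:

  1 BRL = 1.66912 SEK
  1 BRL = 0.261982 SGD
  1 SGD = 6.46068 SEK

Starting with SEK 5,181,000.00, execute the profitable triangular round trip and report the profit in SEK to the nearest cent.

Profit: SEK 72,826.36

Profitable loop is SEK → BRL → SGD → SEK:
SEK 5,181,000.00 ÷ 1.66912 = BRL 3,104,030.87
BRL 3,104,030.87 × 0.261982 = SGD 813,200.21
SGD 813,200.21 × 6.46068 = SEK 5,253,826.36
Profit = SEK 5,253,826.36 − SEK 5,181,000.00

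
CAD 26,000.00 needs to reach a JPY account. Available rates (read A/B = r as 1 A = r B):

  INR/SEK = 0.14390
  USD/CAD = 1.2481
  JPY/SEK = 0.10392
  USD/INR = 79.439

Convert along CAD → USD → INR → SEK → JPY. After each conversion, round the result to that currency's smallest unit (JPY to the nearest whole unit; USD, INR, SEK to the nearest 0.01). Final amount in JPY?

CAD 26,000.00 ÷ 1.2481 = USD 20,831.66
USD 20,831.66 × 79.439 = INR 1,654,846.24
INR 1,654,846.24 × 0.14390 = SEK 238,132.37
SEK 238,132.37 ÷ 0.10392 = JPY 2,291,497

JPY 2,291,497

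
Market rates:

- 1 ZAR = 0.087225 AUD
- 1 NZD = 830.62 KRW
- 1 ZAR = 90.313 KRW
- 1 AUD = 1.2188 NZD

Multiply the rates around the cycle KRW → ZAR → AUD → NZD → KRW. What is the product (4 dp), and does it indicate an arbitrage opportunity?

0.9777 (arbitrage exists)

Around KRW → ZAR → AUD → NZD → KRW: 1 ÷ 90.313 × 0.087225 × 1.2188 × 830.62 = 0.977745
Product < 1; profitable direction is KRW → NZD → AUD → ZAR → KRW.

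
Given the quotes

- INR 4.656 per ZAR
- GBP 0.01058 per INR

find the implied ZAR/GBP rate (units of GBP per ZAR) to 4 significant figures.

1 ZAR × 4.656 = 4.656 INR
4.656 INR × 0.01058 = 0.0492605 GBP

ZAR/GBP = 0.04926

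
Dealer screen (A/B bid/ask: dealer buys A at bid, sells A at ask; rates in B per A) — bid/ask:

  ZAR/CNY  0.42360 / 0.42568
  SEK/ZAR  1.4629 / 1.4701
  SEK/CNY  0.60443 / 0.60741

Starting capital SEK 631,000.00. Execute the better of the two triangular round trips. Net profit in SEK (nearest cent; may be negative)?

Best loop SEK → ZAR → CNY → SEK:
SEK 631,000.00 × 1.4629 (sell SEK at bid) = ZAR 923,089.90
ZAR 923,089.90 × 0.42360 (sell ZAR at bid) = CNY 391,020.88
CNY 391,020.88 ÷ 0.60741 (buy SEK at ask) = SEK 643,751.14

Net profit: SEK 12,751.14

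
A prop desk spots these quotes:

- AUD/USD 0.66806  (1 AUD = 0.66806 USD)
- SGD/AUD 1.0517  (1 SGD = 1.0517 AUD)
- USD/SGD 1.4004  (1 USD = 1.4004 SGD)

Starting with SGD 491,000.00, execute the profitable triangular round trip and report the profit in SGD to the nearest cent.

Profit: SGD 8,024.71

Profitable loop is SGD → USD → AUD → SGD:
SGD 491,000.00 ÷ 1.4004 = USD 350,614.11
USD 350,614.11 ÷ 0.66806 = AUD 524,824.28
AUD 524,824.28 ÷ 1.0517 = SGD 499,024.71
Profit = SGD 499,024.71 − SGD 491,000.00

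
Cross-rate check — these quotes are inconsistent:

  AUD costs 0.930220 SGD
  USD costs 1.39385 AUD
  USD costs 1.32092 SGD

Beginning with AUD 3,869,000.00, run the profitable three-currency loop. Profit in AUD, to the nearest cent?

Profitable loop is AUD → USD → SGD → AUD:
AUD 3,869,000.00 ÷ 1.39385 = USD 2,775,764.97
USD 2,775,764.97 × 1.32092 = SGD 3,666,563.46
SGD 3,666,563.46 ÷ 0.930220 = AUD 3,941,608.93
Profit = AUD 3,941,608.93 − AUD 3,869,000.00

Profit: AUD 72,608.93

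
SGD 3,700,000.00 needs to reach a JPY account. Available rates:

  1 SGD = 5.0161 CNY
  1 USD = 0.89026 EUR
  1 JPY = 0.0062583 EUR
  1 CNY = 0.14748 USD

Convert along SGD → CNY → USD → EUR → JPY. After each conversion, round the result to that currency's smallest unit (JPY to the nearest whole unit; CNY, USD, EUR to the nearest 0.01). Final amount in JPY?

SGD 3,700,000.00 × 5.0161 = CNY 18,559,570.00
CNY 18,559,570.00 × 0.14748 = USD 2,737,165.38
USD 2,737,165.38 × 0.89026 = EUR 2,436,788.85
EUR 2,436,788.85 ÷ 0.0062583 = JPY 389,369,134

JPY 389,369,134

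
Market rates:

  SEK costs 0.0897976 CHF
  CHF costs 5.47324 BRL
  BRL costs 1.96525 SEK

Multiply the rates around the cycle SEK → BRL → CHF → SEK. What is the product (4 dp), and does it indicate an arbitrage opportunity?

Around SEK → BRL → CHF → SEK: 1 ÷ 1.96525 ÷ 5.47324 ÷ 0.0897976 = 1.035316
Product > 1; profitable direction is SEK → BRL → CHF → SEK.

1.0353 (arbitrage exists)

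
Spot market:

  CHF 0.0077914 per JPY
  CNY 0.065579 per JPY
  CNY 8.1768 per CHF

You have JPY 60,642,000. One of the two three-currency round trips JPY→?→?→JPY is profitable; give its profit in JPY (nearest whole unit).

Profitable loop is JPY → CNY → CHF → JPY:
JPY 60,642,000 × 0.065579 = CNY 3,976,841.72
CNY 3,976,841.72 ÷ 8.1768 = CHF 486,356.73
CHF 486,356.73 ÷ 0.0077914 = JPY 62,422,252
Profit = JPY 62,422,252 − JPY 60,642,000

Profit: JPY 1,780,252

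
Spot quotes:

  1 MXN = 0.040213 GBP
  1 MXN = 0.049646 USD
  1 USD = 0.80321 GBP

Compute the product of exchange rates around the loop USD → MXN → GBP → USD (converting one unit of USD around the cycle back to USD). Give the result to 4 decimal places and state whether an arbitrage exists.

Around USD → MXN → GBP → USD: 1 ÷ 0.049646 × 0.040213 ÷ 0.80321 = 1.008447
Product > 1; profitable direction is USD → MXN → GBP → USD.

1.0084 (arbitrage exists)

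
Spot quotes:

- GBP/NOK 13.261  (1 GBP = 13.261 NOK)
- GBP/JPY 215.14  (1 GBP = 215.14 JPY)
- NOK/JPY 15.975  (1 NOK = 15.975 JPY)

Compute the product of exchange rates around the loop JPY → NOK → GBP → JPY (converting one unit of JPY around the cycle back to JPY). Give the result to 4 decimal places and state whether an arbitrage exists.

Around JPY → NOK → GBP → JPY: 1 ÷ 15.975 ÷ 13.261 × 215.14 = 1.015556
Product > 1; profitable direction is JPY → NOK → GBP → JPY.

1.0156 (arbitrage exists)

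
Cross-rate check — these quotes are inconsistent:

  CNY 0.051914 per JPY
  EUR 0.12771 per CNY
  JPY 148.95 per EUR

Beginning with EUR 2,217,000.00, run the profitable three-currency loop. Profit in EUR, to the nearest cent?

Profit: EUR 27,997.12

Profitable loop is EUR → CNY → JPY → EUR:
EUR 2,217,000.00 ÷ 0.12771 = CNY 17,359,642.94
CNY 17,359,642.94 ÷ 0.051914 = JPY 334,392,321
JPY 334,392,321 ÷ 148.95 = EUR 2,244,997.12
Profit = EUR 2,244,997.12 − EUR 2,217,000.00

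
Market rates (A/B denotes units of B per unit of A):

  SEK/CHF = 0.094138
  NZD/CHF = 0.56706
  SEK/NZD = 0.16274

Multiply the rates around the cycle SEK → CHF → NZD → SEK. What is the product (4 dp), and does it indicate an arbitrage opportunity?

1.0201 (arbitrage exists)

Around SEK → CHF → NZD → SEK: 1 × 0.094138 ÷ 0.56706 ÷ 0.16274 = 1.020097
Product > 1; profitable direction is SEK → CHF → NZD → SEK.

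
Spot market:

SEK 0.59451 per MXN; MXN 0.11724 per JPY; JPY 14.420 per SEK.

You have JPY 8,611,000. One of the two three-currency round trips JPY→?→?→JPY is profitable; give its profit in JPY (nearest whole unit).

Profitable loop is JPY → MXN → SEK → JPY:
JPY 8,611,000 × 0.11724 = MXN 1,009,553.64
MXN 1,009,553.64 × 0.59451 = SEK 600,189.73
SEK 600,189.73 × 14.420 = JPY 8,654,736
Profit = JPY 8,654,736 − JPY 8,611,000

Profit: JPY 43,736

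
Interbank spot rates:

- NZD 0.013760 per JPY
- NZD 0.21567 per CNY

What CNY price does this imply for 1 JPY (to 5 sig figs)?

JPY/CNY = 0.063801

1 JPY × 0.013760 = 0.01376 NZD
0.01376 NZD ÷ 0.21567 = 0.0638012 CNY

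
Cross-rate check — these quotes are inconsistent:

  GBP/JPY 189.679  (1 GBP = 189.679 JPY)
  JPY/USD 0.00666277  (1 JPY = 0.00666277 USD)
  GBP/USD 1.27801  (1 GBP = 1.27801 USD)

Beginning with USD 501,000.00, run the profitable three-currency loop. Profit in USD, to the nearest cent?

Profit: USD 5,638.17

Profitable loop is USD → JPY → GBP → USD:
USD 501,000.00 ÷ 0.00666277 = JPY 75,193,951
JPY 75,193,951 ÷ 189.679 = GBP 396,427.39
GBP 396,427.39 × 1.27801 = USD 506,638.17
Profit = USD 506,638.17 − USD 501,000.00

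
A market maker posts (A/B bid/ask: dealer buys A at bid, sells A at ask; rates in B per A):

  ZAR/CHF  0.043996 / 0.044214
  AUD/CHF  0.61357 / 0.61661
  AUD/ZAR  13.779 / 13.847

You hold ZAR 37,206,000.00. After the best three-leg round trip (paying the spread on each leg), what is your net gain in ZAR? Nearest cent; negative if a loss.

Net profit: ZAR 81,356.90

Best loop ZAR → AUD → CHF → ZAR:
ZAR 37,206,000.00 ÷ 13.847 (buy AUD at ask) = AUD 2,686,935.80
AUD 2,686,935.80 × 0.61357 (sell AUD at bid) = CHF 1,648,623.20
CHF 1,648,623.20 ÷ 0.044214 (buy ZAR at ask) = ZAR 37,287,356.90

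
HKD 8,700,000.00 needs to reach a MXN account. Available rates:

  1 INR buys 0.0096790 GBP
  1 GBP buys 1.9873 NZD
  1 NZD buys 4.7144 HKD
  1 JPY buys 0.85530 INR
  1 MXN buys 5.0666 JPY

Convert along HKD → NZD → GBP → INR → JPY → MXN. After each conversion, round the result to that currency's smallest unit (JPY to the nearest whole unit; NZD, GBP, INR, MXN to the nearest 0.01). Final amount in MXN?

HKD 8,700,000.00 ÷ 4.7144 = NZD 1,845,409.81
NZD 1,845,409.81 ÷ 1.9873 = GBP 928,601.52
GBP 928,601.52 ÷ 0.0096790 = INR 95,939,820.23
INR 95,939,820.23 ÷ 0.85530 = JPY 112,170,958
JPY 112,170,958 ÷ 5.0666 = MXN 22,139,296.17

MXN 22,139,296.17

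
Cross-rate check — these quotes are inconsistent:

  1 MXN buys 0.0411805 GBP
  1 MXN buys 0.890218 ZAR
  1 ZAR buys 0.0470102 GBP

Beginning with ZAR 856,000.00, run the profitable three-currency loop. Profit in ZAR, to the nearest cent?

Profit: ZAR 13,902.58

Profitable loop is ZAR → GBP → MXN → ZAR:
ZAR 856,000.00 × 0.0470102 = GBP 40,240.73
GBP 40,240.73 ÷ 0.0411805 = MXN 977,179.28
MXN 977,179.28 × 0.890218 = ZAR 869,902.58
Profit = ZAR 869,902.58 − ZAR 856,000.00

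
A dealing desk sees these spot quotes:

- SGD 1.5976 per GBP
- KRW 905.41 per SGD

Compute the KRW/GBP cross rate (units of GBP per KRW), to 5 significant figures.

KRW/GBP = 0.00069133

1 KRW ÷ 905.41 = 0.00110447 SGD
0.00110447 SGD ÷ 1.5976 = 0.000691332 GBP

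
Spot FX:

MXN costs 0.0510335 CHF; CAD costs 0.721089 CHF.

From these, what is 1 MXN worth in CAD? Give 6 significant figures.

1 MXN × 0.0510335 = 0.0510335 CHF
0.0510335 CHF ÷ 0.721089 = 0.0707728 CAD

MXN/CAD = 0.0707728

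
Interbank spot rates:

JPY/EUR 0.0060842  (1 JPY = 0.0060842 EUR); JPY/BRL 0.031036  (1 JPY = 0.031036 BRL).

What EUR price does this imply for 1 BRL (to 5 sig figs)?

1 BRL ÷ 0.031036 = 32.2206 JPY
32.2206 JPY × 0.0060842 = 0.196037 EUR

BRL/EUR = 0.19604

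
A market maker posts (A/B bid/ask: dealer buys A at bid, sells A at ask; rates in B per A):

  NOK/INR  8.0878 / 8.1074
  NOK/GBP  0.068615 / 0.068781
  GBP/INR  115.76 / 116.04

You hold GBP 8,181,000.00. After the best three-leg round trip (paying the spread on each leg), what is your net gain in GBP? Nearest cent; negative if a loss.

Best loop GBP → NOK → INR → GBP:
GBP 8,181,000.00 ÷ 0.068781 (buy NOK at ask) = NOK 118,942,731.28
NOK 118,942,731.28 × 8.0878 (sell NOK at bid) = INR 961,985,022.03
INR 961,985,022.03 ÷ 116.04 (buy GBP at ask) = GBP 8,290,115.67

Net profit: GBP 109,115.67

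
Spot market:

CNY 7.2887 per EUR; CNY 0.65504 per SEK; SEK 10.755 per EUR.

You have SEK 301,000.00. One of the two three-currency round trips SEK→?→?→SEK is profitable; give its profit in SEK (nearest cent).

Profitable loop is SEK → EUR → CNY → SEK:
SEK 301,000.00 ÷ 10.755 = EUR 27,986.98
EUR 27,986.98 × 7.2887 = CNY 203,988.72
CNY 203,988.72 ÷ 0.65504 = SEK 311,414.14
Profit = SEK 311,414.14 − SEK 301,000.00

Profit: SEK 10,414.14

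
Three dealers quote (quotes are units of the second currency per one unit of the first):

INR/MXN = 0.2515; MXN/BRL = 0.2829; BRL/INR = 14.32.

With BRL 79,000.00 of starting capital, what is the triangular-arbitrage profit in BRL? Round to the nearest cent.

Profit: BRL 1,489.84

Profitable loop is BRL → INR → MXN → BRL:
BRL 79,000.00 × 14.32 = INR 1,131,280.00
INR 1,131,280.00 × 0.2515 = MXN 284,516.92
MXN 284,516.92 × 0.2829 = BRL 80,489.84
Profit = BRL 80,489.84 − BRL 79,000.00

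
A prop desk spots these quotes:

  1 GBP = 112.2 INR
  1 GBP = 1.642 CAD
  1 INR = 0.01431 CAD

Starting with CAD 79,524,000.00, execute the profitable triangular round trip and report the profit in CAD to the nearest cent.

Profit: CAD 1,803,772.73

Profitable loop is CAD → INR → GBP → CAD:
CAD 79,524,000.00 ÷ 0.01431 = INR 5,557,232,704.40
INR 5,557,232,704.40 ÷ 112.2 = GBP 49,529,703.25
GBP 49,529,703.25 × 1.642 = CAD 81,327,772.73
Profit = CAD 81,327,772.73 − CAD 79,524,000.00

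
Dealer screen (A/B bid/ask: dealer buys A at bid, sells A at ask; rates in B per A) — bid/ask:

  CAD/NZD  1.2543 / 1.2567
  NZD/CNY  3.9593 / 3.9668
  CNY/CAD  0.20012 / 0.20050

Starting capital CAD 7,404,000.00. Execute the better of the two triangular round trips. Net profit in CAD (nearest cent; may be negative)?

Net profit: CAD 3,644.18

Best loop CAD → CNY → NZD → CAD:
CAD 7,404,000.00 ÷ 0.20050 (buy CNY at ask) = CNY 36,927,680.80
CNY 36,927,680.80 ÷ 3.9668 (buy NZD at ask) = NZD 9,309,186.45
NZD 9,309,186.45 ÷ 1.2567 (buy CAD at ask) = CAD 7,407,644.18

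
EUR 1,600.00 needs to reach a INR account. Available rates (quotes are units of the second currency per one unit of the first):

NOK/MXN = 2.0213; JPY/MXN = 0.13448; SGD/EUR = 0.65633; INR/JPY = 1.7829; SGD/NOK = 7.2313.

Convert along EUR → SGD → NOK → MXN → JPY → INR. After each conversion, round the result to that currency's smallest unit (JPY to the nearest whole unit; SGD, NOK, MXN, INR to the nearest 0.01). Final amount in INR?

EUR 1,600.00 ÷ 0.65633 = SGD 2,437.80
SGD 2,437.80 × 7.2313 = NOK 17,628.46
NOK 17,628.46 × 2.0213 = MXN 35,632.41
MXN 35,632.41 ÷ 0.13448 = JPY 264,964
JPY 264,964 ÷ 1.7829 = INR 148,614.06

INR 148,614.06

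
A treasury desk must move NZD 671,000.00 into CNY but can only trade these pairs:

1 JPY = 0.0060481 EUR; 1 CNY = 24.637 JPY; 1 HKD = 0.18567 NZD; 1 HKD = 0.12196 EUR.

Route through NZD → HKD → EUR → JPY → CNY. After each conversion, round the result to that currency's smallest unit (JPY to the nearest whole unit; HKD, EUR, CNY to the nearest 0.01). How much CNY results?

CNY 2,957,954.01

NZD 671,000.00 ÷ 0.18567 = HKD 3,613,938.71
HKD 3,613,938.71 × 0.12196 = EUR 440,755.97
EUR 440,755.97 ÷ 0.0060481 = JPY 72,875,113
JPY 72,875,113 ÷ 24.637 = CNY 2,957,954.01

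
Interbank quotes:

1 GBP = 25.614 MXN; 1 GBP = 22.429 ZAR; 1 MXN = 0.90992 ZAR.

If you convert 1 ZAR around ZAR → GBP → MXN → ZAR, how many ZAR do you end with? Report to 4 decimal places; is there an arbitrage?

1.0391 (arbitrage exists)

Around ZAR → GBP → MXN → ZAR: 1 ÷ 22.429 × 25.614 × 0.90992 = 1.039132
Product > 1; profitable direction is ZAR → GBP → MXN → ZAR.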